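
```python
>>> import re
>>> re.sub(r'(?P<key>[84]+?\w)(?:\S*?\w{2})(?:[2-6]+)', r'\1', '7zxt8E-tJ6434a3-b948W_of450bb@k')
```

'7zxt8Ea3-b9480bb@k'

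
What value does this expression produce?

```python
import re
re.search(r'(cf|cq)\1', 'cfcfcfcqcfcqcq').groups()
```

('cf',)

The match spans [0:4] → 'cfcf'.
Captured: group 1 = 'cf'.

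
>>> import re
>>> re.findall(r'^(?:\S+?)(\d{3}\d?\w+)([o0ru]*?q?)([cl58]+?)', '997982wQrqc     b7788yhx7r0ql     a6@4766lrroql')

[('97982wQrq', '', 'c')]

This matches anchored at the start of the string; then one or more of a non-whitespace character (lazy) (non-capturing group); then exactly 3 of a digit, then optionally a digit, then one or more of a word character (captured); then zero or more of one of [o0ru] (lazy), then optionally a literal 'q' (captured); then one or more of one of [cl58] (lazy) (captured).
Lazy quantifiers expand one character at a time until the remainder of the pattern can match.
Walking the string: at [0:11] match '997982wQrqc', groups = ('97982wQrq', '', 'c').
3 groups means the one result is a tuple of 3 captured strings — 1 here.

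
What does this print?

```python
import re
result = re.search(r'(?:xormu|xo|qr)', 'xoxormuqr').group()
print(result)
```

The match spans [0:2] → 'xo'.

xo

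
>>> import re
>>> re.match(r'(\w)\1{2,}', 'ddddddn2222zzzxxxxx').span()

The backreference `\1` re-matches whatever the first group consumed, character for character.
`re.match` only tries the pattern at the start of the string.
The match spans [0:6] → 'dddddd'.
Captured: group 1 = 'd'.

(0, 6)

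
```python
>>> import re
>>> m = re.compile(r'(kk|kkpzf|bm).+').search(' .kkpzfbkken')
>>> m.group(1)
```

'kk'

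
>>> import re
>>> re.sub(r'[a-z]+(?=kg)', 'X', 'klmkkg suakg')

'Xkg Xkg'

Lookahead/lookbehind check context without consuming it, so the matched span excludes the asserted characters.
`sub` substitutes 'X' at each match site.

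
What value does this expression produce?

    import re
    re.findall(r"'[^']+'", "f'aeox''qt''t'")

["'aeox'", "'qt'", "'t'"]

With no groups in the pattern, `findall` gives back each whole match — 3 here.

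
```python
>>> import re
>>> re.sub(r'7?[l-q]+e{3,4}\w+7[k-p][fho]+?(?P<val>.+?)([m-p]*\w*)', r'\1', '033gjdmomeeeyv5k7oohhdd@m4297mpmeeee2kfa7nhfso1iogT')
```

This matches optionally the literal '7', then one or more of a character in [l-q]; then 3 to 4 of a literal 'e', then one or more of a word character; then a literal '7', then a character in [k-p], then one or more of one of [fho] (lazy); then one or more of any character (lazy) (captured as 'val'); then zero or more of a character in [m-p], then zero or more of a word character (captured).
Matches: at [6:23] → 'momeeeyv5k7oohhdd'; at [28:51] → '7mpmeeee2kfa7nhfso1iogT'.
Each match is replaced using the text its own group 1 captured.

'033gjdh@m429f'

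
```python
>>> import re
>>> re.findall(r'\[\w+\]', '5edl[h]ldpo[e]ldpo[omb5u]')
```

['[h]', '[e]', '[omb5u]']

With no groups in the pattern, `findall` gives back each whole match — 3 here.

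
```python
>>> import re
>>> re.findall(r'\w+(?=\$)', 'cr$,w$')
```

['cr', 'w']

The positive lookaround only admits positions where the adjacent text matches; those characters stay outside the span.
Since nothing is captured, `findall` lists the 2 matched substrings directly.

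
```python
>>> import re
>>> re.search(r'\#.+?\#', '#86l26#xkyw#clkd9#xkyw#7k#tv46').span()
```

(0, 7)

Because the quantifier is non-greedy, it stops expanding at the earliest point where the rest of the pattern can succeed.
`search` walks the string left to right and returns the first match it finds.
The match spans [0:7] → '#86l26#'.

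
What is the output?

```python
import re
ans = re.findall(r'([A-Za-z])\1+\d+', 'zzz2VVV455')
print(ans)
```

The backreference `\1` re-matches whatever the first group consumed, character for character.
Walking the string: at [0:4] match 'zzz2', group 1 = 'z'; at [4:10] match 'VVV455', group 1 = 'V'.
Because there's exactly one group, `findall` drops the full match and keeps group 1 from each hit.

['z', 'V']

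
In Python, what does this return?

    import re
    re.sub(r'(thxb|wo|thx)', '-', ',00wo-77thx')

`sub` substitutes '-' at each match site.

',00--77-'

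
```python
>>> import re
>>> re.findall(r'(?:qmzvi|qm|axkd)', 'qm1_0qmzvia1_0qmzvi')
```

Alternation isn't longest-match — the leftmost alternative that fits at this position is chosen.
Scanning left to right: at [0:2] → 'qm'; at [5:10] → 'qmzvi'; at [14:19] → 'qmzvi'.
With no groups in the pattern, `findall` gives back each whole match — 3 here.

['qm', 'qmzvi', 'qmzvi']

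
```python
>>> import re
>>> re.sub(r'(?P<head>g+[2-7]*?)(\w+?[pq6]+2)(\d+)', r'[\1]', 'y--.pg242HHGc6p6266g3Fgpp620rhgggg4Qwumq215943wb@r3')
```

Pattern: one or more of a literal 'g', then zero or more of a character in [2-7] (lazy) (captured as 'head'); then one or more of a word character (lazy), then one or more of one of [pq6], then the literal '2' (captured); then one or more of a digit (captured).
The `?` after the quantifier makes it lazy — it takes as little as possible before letting the rest of the pattern try.
Matches: at [5:19] → 'g242HHGc6p6266'; at [19:28] → 'g3Fgpp620'; at [30:46] → 'gggg4Qwumq215943'.
The replacement refers to a captured group, so each match is rewritten using its own captured text.

'y--.p[g][g]rh[gggg]wb@r3'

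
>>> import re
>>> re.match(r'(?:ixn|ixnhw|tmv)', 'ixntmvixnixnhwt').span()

(0, 3)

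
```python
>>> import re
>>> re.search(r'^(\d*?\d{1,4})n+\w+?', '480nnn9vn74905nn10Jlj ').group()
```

A `+?`/`*?`/`{m,n}?` starts at its minimum and grows only as far as needed for what follows to match.
The match spans [0:7] → '480nnn9'.

'480nnn9'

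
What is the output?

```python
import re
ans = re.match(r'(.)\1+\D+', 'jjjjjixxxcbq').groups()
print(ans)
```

('j',)

After group 1 captures some text, `\1` only succeeds where that same text appears again.
With `match`, the pattern is implicitly anchored at the beginning.
The match spans [0:12] → 'jjjjjixxxcbq'.
Captured: group 1 = 'j'.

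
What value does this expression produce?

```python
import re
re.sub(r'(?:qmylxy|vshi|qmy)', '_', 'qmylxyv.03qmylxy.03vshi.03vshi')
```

'_v.03_.03_.03_'

Alternation isn't longest-match — the leftmost alternative that fits at this position is chosen.
Matches: at [0:6] → 'qmylxy'; at [10:16] → 'qmylxy'; at [19:23] → 'vshi'; at [26:30] → 'vshi'.
Every occurrence is swapped for '_'.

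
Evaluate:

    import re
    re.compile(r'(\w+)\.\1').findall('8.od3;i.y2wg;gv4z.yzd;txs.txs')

['txs']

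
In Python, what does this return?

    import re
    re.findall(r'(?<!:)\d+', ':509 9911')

`(?!…)`/`(?<!…)` only lets a position through if the neighbouring text does NOT match; no characters are consumed.
Matches: at [2:4] → '09'; at [5:9] → '9911'.
With no groups in the pattern, `findall` gives back each whole match — 2 here.

['09', '9911']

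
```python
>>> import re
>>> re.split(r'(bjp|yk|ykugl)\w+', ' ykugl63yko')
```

[' ', 'yk', '']

Alternation isn't longest-match — the leftmost alternative that fits at this position is chosen.
Matches to split on: at [1:11] → 'ykugl63yko'.
With a capturing group present, the delimiter's captured portion is kept in the result list.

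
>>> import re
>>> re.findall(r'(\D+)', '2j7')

Pattern: one or more of a non-digit (captured).
Because there's exactly one group, `findall` drops the full match and keeps group 1 from the one hit.

['j']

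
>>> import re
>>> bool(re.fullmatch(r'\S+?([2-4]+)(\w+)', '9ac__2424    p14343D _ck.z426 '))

False

For `fullmatch`, every character of the input must be accounted for by the pattern.
Here the pattern can't cover the whole string, so the call returns None, and `bool(None)` is False.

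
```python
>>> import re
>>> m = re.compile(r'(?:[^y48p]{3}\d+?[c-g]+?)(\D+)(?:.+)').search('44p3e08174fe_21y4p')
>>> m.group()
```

'3e08174fe_21y4p'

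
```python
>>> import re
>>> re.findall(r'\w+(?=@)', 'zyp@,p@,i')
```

['zyp', 'p']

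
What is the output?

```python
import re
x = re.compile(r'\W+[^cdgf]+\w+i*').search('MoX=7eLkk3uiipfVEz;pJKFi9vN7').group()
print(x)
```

This matches one or more of a non-word character; then one or more of any character except [cdgf], then one or more of a word character, then zero or more of the literal 'i'.
`search` walks the string left to right and returns the first match it finds.
The match spans [3:18] → '=7eLkk3uiipfVEz'.

=7eLkk3uiipfVEz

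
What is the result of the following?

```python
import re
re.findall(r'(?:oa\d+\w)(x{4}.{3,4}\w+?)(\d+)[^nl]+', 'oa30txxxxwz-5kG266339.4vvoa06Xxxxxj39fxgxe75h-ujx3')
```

Pattern: the literal 'oa', then one or more of a digit, then a word character (non-capturing group); then exactly 4 of a literal 'x', then 3 to 4 of any character, then one or more of a word character (lazy) (captured); then one or more of a digit (captured); then one or more of any character except [nl].
With 2 capturing groups, `findall` returns a 2-tuple per match.

[('xxxxwz-5kG', '266339')]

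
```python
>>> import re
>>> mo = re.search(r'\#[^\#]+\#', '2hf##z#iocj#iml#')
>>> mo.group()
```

Unlike `match`, `search` isn't anchored — it looks for the pattern anywhere in the string.
The match spans [4:7] → '#z#'.

'#z#'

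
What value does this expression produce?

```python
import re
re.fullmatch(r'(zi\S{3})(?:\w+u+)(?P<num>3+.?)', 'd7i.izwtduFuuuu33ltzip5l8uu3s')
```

None

`fullmatch` succeeds only if the pattern covers the string from start to end.
Here the string isn't matched end-to-end, so the call returns None.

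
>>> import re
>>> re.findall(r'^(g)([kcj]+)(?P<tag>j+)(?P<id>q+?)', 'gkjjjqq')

Because the quantifier is non-greedy, it stops expanding at the earliest point where the rest of the pattern can succeed.
4 groups means the one result is a tuple of 4 captured strings — 1 here.

[('g', 'kjj', 'j', 'q')]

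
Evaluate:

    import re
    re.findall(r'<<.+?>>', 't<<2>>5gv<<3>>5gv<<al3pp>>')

Because the quantifier is non-greedy, it stops expanding at the earliest point where the rest of the pattern can succeed.
Walking the string: at [1:6] → '<<2>>'; at [9:14] → '<<3>>'; at [17:26] → '<<al3pp>>'.
With no groups in the pattern, `findall` gives back each whole match — 3 here.

['<<2>>', '<<3>>', '<<al3pp>>']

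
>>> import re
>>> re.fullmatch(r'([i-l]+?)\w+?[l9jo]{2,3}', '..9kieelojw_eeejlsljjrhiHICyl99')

None

`fullmatch` succeeds only if the pattern covers the string from start to end.
Here the pattern can't cover the whole string, so the call returns None.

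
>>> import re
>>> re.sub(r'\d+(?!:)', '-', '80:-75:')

'-0:--5:'

The negative lookaround is zero-width — it rules out positions where the adjacent text would match, without consuming anything.
Matches: at [0:1] → '8'; at [4:5] → '7'.
Every occurrence is swapped for '-'.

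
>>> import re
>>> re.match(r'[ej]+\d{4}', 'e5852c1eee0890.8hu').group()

'e5852'

`re.match` only tries the pattern at the start of the string.
The match spans [0:5] → 'e5852'.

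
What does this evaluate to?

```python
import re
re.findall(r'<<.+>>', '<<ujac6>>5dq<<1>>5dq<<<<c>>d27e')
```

Since nothing is captured, `findall` lists the 1 matched substring directly.

['<<ujac6>>5dq<<1>>5dq<<<<c>>']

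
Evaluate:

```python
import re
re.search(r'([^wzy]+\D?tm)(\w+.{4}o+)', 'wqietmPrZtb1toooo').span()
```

(1, 17)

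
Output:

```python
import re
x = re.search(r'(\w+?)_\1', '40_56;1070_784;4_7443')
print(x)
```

`\1` has to match the exact text group 1 already captured.
Here nothing in the string fits, so the call returns None.

None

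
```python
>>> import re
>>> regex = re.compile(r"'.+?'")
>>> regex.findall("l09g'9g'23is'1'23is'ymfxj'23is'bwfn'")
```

["'9g'", "'1'", "'ymfxj'", "'bwfn'"]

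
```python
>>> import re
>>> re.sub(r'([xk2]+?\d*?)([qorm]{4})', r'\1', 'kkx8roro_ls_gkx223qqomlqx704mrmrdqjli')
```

'kkx8_ls_gkx223lqx704dqjli'

This matches one or more of one of [xk2] (lazy), then zero or more of a digit (lazy) (captured); then exactly 4 of one of [qorm] (captured).
Each match is replaced using the text its own group 1 captured.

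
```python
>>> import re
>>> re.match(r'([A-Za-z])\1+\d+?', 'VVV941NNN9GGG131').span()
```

After group 1 captures some text, `\1` only succeeds where that same text appears again.
`re.match` won't scan ahead — the pattern has to work from the very first character.
The match spans [0:4] → 'VVV9'.
Captured: group 1 = 'V'.

(0, 4)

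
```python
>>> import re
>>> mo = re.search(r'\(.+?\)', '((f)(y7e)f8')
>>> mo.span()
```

`search` walks the string left to right and returns the first match it finds.
The match spans [0:4] → '((f)'.

(0, 4)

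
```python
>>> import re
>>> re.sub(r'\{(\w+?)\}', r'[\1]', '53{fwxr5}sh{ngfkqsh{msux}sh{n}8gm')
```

'53[fwxr5]sh{ngfkqsh[msux]sh[n]8gm'

The replacement refers to a captured group, so each match is rewritten using its own captured text.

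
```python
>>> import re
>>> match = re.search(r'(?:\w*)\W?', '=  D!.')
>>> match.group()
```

This matches zero or more of a word character (non-capturing group); then optionally a non-word character.
Unlike `match`, `search` isn't anchored — it looks for the pattern anywhere in the string.
The match spans [0:1] → '='.

'='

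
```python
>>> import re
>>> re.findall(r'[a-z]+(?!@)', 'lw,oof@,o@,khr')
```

['lw', 'oo', 'khr']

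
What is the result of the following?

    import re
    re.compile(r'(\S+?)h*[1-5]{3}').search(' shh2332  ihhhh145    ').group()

'shh233'

This matches one or more of a non-whitespace character (lazy) (captured); then zero or more of the literal 'h', then exactly 3 of a character in [1-5].
Because the quantifier is non-greedy, it stops expanding at the earliest point where the rest of the pattern can succeed.
`search` walks the string left to right and returns the first match it finds.
The match spans [1:7] → 'shh233'.
Captured: group 1 = 's'.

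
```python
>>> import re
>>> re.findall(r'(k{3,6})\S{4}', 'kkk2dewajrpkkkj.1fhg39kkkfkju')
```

Because there's exactly one group, `findall` drops the full match and keeps group 1 from each hit.

['kkk', 'kkk', 'kkk']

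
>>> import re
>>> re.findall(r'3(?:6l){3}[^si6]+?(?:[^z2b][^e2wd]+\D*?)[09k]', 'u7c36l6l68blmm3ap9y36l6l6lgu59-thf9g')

Pattern: a literal '3'; then the literal '6l' repeated 3 times, then one or more of any character except [si6] (lazy); then any character except [z2b], then one or more of any character except [e2wd], then zero or more of a non-digit (lazy) (non-capturing group); then one of [09k].
Matches: at [19:35] → '36l6l6lgu59-thf9'.
Since nothing is captured, `findall` lists the 1 matched substring directly.

['36l6l6lgu59-thf9']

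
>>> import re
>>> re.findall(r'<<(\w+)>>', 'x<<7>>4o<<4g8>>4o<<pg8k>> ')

['7', '4g8', 'pg8k']

`findall` collects group 1 from each match (3 total).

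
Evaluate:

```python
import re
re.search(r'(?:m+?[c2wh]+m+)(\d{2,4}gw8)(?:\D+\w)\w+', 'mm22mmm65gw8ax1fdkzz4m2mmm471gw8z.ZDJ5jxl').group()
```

'mm22mmm65gw8ax1fdkzz4m2mmm471gw8z'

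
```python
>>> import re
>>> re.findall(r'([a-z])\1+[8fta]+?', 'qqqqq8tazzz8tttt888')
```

After group 1 captures some text, `\1` only succeeds where that same text appears again.
One capturing group, so `findall` returns just the captured substring from each match — 3 in all.

['q', 'z', 't']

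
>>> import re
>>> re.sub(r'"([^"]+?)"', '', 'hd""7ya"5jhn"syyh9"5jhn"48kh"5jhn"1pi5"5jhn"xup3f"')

`sub` substitutes '' at each match site.

'hd"5jhn5jhn5jhn5jhn'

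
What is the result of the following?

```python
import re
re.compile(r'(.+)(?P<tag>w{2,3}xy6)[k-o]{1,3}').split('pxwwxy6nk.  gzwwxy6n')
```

['', 'pxwwxy6nk.  gz', 'wwxy6', '']

This matches one or more of any character (captured); then 2 to 3 of a literal 'w', then the literal 'xy6' (captured as 'tag'); then 1 to 3 of a character in [k-o].
Matches to split on: at [0:20] → 'pxwwxy6nk.  gzwwxy6n'.
Because the pattern has a capturing group, `split` also inserts each captured text between the pieces.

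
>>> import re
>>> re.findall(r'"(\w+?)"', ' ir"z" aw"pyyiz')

['z']

Matches: at [3:6] match '"z"', group 1 = 'z'.
Because there's exactly one group, `findall` drops the full match and keeps group 1 from the one hit.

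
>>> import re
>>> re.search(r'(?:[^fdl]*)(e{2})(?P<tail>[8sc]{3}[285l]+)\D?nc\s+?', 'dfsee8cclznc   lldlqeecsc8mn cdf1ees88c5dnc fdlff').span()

This matches zero or more of any character except [fdl] (non-capturing group); then exactly 2 of a literal 'e' (captured); then exactly 3 of one of [8sc], then one or more of one of [285l] (captured as 'tail'); then optionally a non-digit, then the literal 'nc', then one or more of whitespace (lazy).
Lazy quantifiers expand one character at a time until the remainder of the pattern can match.
`re.search` tries every starting position until one works.
The match spans [2:13] → 'see8cclznc '.
Captured: group 1 = 'ee', group 2 = '8ccl'.

(2, 13)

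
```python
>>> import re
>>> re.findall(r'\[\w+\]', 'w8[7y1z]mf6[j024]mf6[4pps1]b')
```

['[7y1z]', '[j024]', '[4pps1]']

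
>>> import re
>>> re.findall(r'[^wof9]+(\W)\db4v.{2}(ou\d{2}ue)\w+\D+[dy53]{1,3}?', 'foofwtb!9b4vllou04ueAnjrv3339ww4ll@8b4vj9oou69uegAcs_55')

[('!', 'ou04ue')]

The pattern matches one or more of any character except [wof9]; then a non-word character (captured); then a digit, then the literal 'b4v', then exactly 2 of any character; then the literal 'ou', then exactly 2 of a digit, then the literal 'ue' (captured); then one or more of a word character, then one or more of a non-digit, then 1 to 3 of one of [dy53] (lazy).
Scanning left to right: at [5:26] match 'tb!9b4vllou04ueAnjrv3', groups = ('!', 'ou04ue').
Multiple groups make `findall` return tuples — one 2-tuple for the one match.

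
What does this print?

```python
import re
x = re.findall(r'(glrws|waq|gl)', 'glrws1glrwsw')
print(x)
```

['glrws', 'glrws']

Alternation tries branches left to right and keeps the first one that lets the overall match succeed at that position.
Because there's exactly one group, `findall` drops the full match and keeps group 1 from each hit.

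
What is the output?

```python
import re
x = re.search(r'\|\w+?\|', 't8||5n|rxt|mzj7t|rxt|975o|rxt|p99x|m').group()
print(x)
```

The match spans [3:7] → '|5n|'.

|5n|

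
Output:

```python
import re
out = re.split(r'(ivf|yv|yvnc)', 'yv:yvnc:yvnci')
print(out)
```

['', 'yv', ':', 'yv', 'nc:', 'yv', 'nci']

Branches in `(...|...)` are attempted left-to-right; the first branch that allows the whole pattern to succeed is taken.
With a capturing group present, the delimiter's captured portion is kept in the result list.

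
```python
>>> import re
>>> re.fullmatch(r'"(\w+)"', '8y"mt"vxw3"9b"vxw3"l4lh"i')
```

None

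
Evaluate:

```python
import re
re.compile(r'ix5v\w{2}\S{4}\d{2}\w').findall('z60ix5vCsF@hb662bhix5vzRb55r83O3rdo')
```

['ix5vCsF@hb662', 'ix5vzRb55r83O']

Pattern: the literal 'ix5', then the literal 'v', then exactly 2 of a word character; then exactly 4 of a non-whitespace character, then exactly 2 of a digit, then a word character.
`findall` yields the raw match text (2 of them) because the pattern has no groups.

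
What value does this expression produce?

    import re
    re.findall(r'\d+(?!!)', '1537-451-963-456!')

['1537', '451', '963', '45']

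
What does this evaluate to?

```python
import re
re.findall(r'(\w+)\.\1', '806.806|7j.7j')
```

['806', '7j']

A backreference is literal: `\1` must see the identical characters the first group matched.
Walking the string: at [0:7] match '806.806', group 1 = '806'; at [8:13] match '7j.7j', group 1 = '7j'.
One capturing group, so `findall` returns just the captured substring from each match — 2 in all.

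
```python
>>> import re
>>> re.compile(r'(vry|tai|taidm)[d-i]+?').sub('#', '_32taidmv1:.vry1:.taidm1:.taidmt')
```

Matches: at [3:7] → 'taid'; at [18:22] → 'taid'; at [26:30] → 'taid'.
`sub` substitutes '#' at each match site.

'_32#mv1:.vry1:.#m1:.#mt'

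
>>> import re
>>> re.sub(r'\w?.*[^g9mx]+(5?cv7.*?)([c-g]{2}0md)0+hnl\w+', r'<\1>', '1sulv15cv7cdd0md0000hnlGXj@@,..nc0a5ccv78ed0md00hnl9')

This matches optionally a word character, then zero or more of any character, then one or more of any character except [g9mx]; then optionally a literal '5', then the literal 'cv7', then zero or more of any character (lazy) (captured); then exactly 2 of a character in [c-g], then the literal '0md' (captured); then one or more of a literal '0'; then the literal 'hnl', then one or more of a word character.
Matches: at [0:52] → '1sulv15cv7cdd0md0000hnlGXj@@,..nc0a5ccv78ed0md00hnl9'.
Each match is replaced using the text its own group 1 captured.

'<cv78>'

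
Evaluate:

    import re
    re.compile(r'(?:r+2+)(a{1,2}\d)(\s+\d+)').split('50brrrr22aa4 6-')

This matches one or more of the literal 'r', then one or more of the literal '2' (non-capturing group); then 1 to 2 of the literal 'a', then a digit (captured); then one or more of whitespace, then one or more of a digit (captured).
Because the pattern has a capturing group, `split` also inserts each captured text between the pieces.

['50b', 'aa4', ' 6', '-']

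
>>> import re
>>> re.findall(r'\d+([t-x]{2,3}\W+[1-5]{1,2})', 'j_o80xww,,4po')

['xww,,4']

Pattern: one or more of a digit; then 2 to 3 of a character in [t-x], then one or more of a non-word character, then 1 to 2 of a character in [1-5] (captured).
Scanning left to right: at [3:11] match '80xww,,4', group 1 = 'xww,,4'.
One capturing group, so `findall` returns just the captured substring from the one match — 1 in all.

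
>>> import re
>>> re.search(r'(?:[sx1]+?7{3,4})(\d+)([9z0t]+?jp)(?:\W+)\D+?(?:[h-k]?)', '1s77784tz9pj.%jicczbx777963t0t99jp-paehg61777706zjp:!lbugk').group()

'x777963t0t99jp-p'

The pattern matches one or more of one of [sx1] (lazy), then 3 to 4 of the literal '7' (non-capturing group); then one or more of a digit (captured); then one or more of one of [9z0t] (lazy), then the literal 'jp' (captured); then one or more of a non-word character (non-capturing group); then one or more of a non-digit (lazy); then optionally a character in [h-k] (non-capturing group).
The match spans [20:36] → 'x777963t0t99jp-p'.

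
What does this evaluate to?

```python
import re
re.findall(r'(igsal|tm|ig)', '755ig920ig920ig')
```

Matches: at [3:5] match 'ig', group 1 = 'ig'; at [8:10] match 'ig', group 1 = 'ig'; at [13:15] match 'ig', group 1 = 'ig'.
One capturing group, so `findall` returns just the captured substring from each match — 3 in all.

['ig', 'ig', 'ig']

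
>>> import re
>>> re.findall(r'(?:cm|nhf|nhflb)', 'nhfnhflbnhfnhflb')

['nhf', 'nhf', 'nhf', 'nhf']

Alternation tries branches left to right and keeps the first one that lets the overall match succeed at that position.
Walking the string: at [0:3] → 'nhf'; at [3:6] → 'nhf'; at [8:11] → 'nhf'; at [11:14] → 'nhf'.
With no groups in the pattern, `findall` gives back each whole match — 4 here.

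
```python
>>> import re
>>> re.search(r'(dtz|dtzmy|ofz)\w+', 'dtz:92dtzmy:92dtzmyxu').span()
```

(6, 11)

The match spans [6:11] → 'dtzmy'.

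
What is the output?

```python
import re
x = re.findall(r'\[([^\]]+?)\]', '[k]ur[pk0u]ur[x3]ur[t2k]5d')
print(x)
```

['k', 'pk0u', 'x3', 't2k']

`findall` collects group 1 from each match (4 total).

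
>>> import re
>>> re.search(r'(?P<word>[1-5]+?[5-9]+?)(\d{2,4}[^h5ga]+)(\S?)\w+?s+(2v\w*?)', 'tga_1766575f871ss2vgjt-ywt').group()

'1766575f871ss2v'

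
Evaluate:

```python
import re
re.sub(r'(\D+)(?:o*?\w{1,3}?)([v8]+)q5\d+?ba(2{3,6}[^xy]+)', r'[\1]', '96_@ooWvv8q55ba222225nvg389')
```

Pattern: one or more of a non-digit (captured); then zero or more of the literal 'o' (lazy), then 1 to 3 of a word character (lazy) (non-capturing group); then one or more of one of [v8] (captured); then the literal 'q5', then one or more of a digit (lazy), then the literal 'ba'; then 3 to 6 of a literal '2', then one or more of any character except [xy] (captured).
Matches: at [2:27] → '_@ooWvv8q55ba222225nvg389'.
Each match is replaced using the text its own group 1 captured.

'96[_@ooWv]'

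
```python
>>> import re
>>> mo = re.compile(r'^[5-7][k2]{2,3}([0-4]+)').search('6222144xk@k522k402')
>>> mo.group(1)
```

'144'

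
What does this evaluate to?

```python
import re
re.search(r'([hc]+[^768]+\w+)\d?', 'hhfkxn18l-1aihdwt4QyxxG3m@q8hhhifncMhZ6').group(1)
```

'hhfkxn18l'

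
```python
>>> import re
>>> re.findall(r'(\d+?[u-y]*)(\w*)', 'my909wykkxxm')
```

The pattern matches one or more of a digit (lazy), then zero or more of a character in [u-y] (captured); then zero or more of a word character (captured).
A `+?`/`*?`/`{m,n}?` starts at its minimum and grows only as far as needed for what follows to match.
Scanning left to right: at [2:12] match '909wykkxxm', groups = ('9', '09wykkxxm').
With 2 capturing groups, `findall` returns a 2-tuple per match.

[('9', '09wykkxxm')]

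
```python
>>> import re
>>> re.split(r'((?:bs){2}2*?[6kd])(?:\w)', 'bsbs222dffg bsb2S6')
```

['', 'bsbs222d', 'fg bsb2S6']

The pattern matches the literal 'bs' repeated 2 times, then zero or more of the literal '2' (lazy), then one of [6kd] (captured); then a word character (non-capturing group).
Matches to split on: at [0:9] → 'bsbs222df'.
`re.split` interleaves the captured-group text with the surrounding fragments.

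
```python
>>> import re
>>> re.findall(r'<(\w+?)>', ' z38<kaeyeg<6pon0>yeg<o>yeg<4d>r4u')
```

['6pon0', 'o', '4d']

Scanning left to right: at [11:18] match '<6pon0>', group 1 = '6pon0'; at [21:24] match '<o>', group 1 = 'o'; at [27:31] match '<4d>', group 1 = '4d'.
One capturing group, so `findall` returns just the captured substring from each match — 3 in all.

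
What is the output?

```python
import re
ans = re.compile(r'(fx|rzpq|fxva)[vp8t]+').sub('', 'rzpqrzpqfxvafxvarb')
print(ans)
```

rzpqrzpqaarb

Matches: at [8:11] → 'fxv'; at [12:15] → 'fxv'.
Every occurrence is swapped for ''.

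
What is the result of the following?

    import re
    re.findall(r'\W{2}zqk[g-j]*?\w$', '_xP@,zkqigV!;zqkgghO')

['!;zqkgghO']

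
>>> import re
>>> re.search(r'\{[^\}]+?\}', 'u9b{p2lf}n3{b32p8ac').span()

The match spans [3:9] → '{p2lf}'.

(3, 9)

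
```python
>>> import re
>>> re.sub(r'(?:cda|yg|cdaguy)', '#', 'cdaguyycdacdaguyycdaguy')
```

'#guyy##guyy#guy'

`|` is ordered: at each position the engine commits to the first alternative that works.
Matches: at [0:3] → 'cda'; at [7:10] → 'cda'; at [10:13] → 'cda'; at [17:20] → 'cda'.
Each match is replaced by '#'.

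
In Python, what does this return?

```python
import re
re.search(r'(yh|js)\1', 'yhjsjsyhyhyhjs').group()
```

'jsjs'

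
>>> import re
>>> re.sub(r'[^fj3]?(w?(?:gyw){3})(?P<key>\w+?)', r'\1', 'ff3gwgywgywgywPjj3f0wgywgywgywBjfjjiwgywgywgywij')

'ff3wgywgywgywjj3fwgywgywgywjfjjwgywgywgywj'

Because the quantifier is non-greedy, it stops expanding at the earliest point where the rest of the pattern can succeed.
`\1` in the replacement pulls in group 1's text for each match.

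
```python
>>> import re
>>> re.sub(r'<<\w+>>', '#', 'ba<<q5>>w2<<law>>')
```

'ba#w2#'

Matches: at [2:8] → '<<q5>>'; at [10:17] → '<<law>>'.
`sub` substitutes '#' at each match site.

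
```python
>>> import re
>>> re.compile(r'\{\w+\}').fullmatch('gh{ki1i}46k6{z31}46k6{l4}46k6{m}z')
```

None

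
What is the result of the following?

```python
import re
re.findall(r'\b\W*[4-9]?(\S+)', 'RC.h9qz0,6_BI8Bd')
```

['RC.h9qz0,6_BI8Bd']

Pattern: a word boundary (`\b`, zero-width); then zero or more of a non-word character, then optionally a character in [4-9]; then one or more of a non-whitespace character (captured).
One capturing group, so `findall` returns just the captured substring from the one match — 1 in all.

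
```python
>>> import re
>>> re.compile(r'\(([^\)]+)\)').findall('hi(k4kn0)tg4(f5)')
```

`findall` collects group 1 from each match (2 total).

['k4kn0', 'f5']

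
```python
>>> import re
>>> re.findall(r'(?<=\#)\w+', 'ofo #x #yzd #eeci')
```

Lookahead/lookbehind check context without consuming it, so the matched span excludes the asserted characters.
Since nothing is captured, `findall` lists the 3 matched substrings directly.

['x', 'yzd', 'eeci']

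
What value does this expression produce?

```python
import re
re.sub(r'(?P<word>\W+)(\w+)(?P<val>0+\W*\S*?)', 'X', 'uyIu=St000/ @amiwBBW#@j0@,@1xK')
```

'uyIuXamiwBBWX1xK'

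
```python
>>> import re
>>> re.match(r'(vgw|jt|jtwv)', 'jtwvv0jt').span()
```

(0, 2)

Alternation isn't longest-match — the leftmost alternative that fits at this position is chosen.
`re.match` won't scan ahead — the pattern has to work from the very first character.
The match spans [0:2] → 'jt'.
Captured: group 1 = 'jt'.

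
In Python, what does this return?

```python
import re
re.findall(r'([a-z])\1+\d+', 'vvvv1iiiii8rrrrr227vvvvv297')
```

A backreference is literal: `\1` must see the identical characters the first group matched.
`findall` collects group 1 from each match (4 total).

['v', 'i', 'r', 'v']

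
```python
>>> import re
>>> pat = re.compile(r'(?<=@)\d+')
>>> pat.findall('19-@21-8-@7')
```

The positive lookaround only admits positions where the adjacent text matches; those characters stay outside the span.
Walking the string: at [4:6] → '21'; at [10:11] → '7'.
`findall` yields the raw match text (2 of them) because the pattern has no groups.

['21', '7']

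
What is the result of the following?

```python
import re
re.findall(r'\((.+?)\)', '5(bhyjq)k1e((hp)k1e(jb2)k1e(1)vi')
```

Because there's exactly one group, `findall` drops the full match and keeps group 1 from each hit.

['bhyjq', '(hp', 'jb2', '1']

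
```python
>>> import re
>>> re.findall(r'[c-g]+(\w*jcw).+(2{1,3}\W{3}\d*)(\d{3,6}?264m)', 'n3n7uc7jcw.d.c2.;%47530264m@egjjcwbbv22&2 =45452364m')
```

[('7jcw', '2.;%47', '530264m')]

With 3 capturing groups, `findall` returns a 3-tuple per match.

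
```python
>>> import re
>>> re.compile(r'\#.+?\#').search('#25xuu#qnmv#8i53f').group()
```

'#25xuu#'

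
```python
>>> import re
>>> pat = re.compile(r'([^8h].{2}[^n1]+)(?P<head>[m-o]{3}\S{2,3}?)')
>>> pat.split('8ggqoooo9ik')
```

['8', 'ggqo', 'ooo9i', 'k']

`re.split` interleaves the captured-group text with the surrounding fragments.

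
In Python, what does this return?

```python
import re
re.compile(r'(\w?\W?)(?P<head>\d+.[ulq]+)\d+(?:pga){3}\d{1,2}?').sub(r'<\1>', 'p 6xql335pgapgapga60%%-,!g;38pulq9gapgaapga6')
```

'<p >0%%-,!g;38pulq9gapgaapga6'

Pattern: optionally a word character, then optionally a non-word character (captured); then one or more of a digit, then any character, then one or more of one of [ulq] (captured as 'head'); then one or more of a digit, then the literal 'pga' repeated 3 times, then 1 to 2 of a digit (lazy).
A non-greedy quantifier consumes as few characters as it can — just enough that the remainder of the pattern still matches from where it stops; whatever follows it matches normally.
Matches: at [0:19] → 'p 6xql335pgapgapga6'.
`\1` in the replacement pulls in group 1's text for each match.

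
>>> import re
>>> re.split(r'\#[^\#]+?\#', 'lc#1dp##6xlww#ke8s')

['lc', '', 'ke8s']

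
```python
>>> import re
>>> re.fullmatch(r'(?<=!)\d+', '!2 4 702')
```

`re.fullmatch` requires the pattern to consume the entire string.
Here there's no way to consume every character, so the call returns None.

None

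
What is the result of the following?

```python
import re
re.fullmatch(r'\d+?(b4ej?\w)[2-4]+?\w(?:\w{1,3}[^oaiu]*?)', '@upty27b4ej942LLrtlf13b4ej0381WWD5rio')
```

None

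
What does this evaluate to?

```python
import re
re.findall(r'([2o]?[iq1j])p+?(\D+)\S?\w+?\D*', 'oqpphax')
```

[('oq', 'pha')]

Pattern: optionally one of [2o], then one of [iq1j] (captured); then one or more of a literal 'p' (lazy); then one or more of a non-digit (captured); then optionally a non-whitespace character, then one or more of a word character (lazy), then zero or more of a non-digit.
A `+?`/`*?`/`{m,n}?` starts at its minimum and grows only as far as needed for what follows to match.
Scanning left to right: at [0:7] match 'oqpphax', groups = ('oq', 'pha').
Multiple groups make `findall` return tuples — one 2-tuple for the one match.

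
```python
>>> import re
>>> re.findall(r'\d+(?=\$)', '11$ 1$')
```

['11', '1']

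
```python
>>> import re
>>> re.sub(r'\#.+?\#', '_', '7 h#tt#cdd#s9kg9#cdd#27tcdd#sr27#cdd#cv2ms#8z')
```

'7 h_cdd_cdd_sr27_cv2ms#8z'

Each match is replaced by '_'.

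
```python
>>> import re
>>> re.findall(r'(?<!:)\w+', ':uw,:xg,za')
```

`(?!…)`/`(?<!…)` only lets a position through if the neighbouring text does NOT match; no characters are consumed.
Walking the string: at [2:3] → 'w'; at [6:7] → 'g'; at [8:10] → 'za'.
With no groups in the pattern, `findall` gives back each whole match — 3 here.

['w', 'g', 'za']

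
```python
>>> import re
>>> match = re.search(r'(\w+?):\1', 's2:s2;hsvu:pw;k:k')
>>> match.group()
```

`\1` has to match the exact text group 1 already captured.
The match spans [0:5] → 's2:s2'.

's2:s2'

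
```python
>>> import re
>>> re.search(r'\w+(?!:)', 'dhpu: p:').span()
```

The negative lookahead/lookbehind blocks any match where the forbidden context is present.
The match spans [0:3] → 'dhp'.

(0, 3)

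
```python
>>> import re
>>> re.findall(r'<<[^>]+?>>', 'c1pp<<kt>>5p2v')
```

['<<kt>>']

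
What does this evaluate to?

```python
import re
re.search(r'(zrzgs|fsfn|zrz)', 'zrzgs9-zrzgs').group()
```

The regex engine tests alternatives in the order written; an earlier branch that matches wins even if a later one would match more.
The match spans [0:5] → 'zrzgs'.

'zrzgs'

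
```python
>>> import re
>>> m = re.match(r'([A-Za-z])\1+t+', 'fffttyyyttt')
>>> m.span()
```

`re.match` only tries the pattern at the start of the string.
The match spans [0:5] → 'ffftt'.

(0, 5)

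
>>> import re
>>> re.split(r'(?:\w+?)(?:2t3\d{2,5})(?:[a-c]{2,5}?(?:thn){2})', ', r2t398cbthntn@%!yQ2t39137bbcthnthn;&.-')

[', r2t398cbthntn@%!', ';&.-']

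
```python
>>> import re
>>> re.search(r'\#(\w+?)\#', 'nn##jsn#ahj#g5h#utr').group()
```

`search` walks the string left to right and returns the first match it finds.
The match spans [3:8] → '#jsn#'.
Captured: group 1 = 'jsn'.

'#jsn#'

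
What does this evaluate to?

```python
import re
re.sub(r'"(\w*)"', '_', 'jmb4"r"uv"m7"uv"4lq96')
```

'jmb4_uv_uv"4lq96'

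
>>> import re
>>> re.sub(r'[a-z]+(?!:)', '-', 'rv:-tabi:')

The negative lookaround is zero-width — it rules out positions where the adjacent text would match, without consuming anything.
Matches: at [0:1] → 'r'; at [4:7] → 'tab'.
`sub` substitutes '-' at each match site.

'-v:--i:'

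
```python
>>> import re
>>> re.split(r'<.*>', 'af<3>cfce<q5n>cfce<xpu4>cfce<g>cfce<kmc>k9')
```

Splitting on the pattern gives 2 pieces.

['af', 'k9']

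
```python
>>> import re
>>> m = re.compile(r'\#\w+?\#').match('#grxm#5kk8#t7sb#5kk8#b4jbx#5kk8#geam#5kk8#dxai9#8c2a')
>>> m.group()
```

'#grxm#'

With `match`, the pattern is implicitly anchored at the beginning.
The match spans [0:6] → '#grxm#'.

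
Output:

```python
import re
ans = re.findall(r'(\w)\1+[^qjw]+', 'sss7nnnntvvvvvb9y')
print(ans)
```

After group 1 captures some text, `\1` only succeeds where that same text appears again.
One capturing group, so `findall` returns just the captured substring from the one match — 1 in all.

['s']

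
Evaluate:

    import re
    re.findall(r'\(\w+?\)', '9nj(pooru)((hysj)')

['(pooru)', '(hysj)']

Matches: at [3:10] → '(pooru)'; at [11:17] → '(hysj)'.
No capturing groups, so `findall` returns the 2 full match strings.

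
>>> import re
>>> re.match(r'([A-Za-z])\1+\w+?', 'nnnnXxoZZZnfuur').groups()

The match spans [0:5] → 'nnnnX'.
Captured: group 1 = 'n'.

('n',)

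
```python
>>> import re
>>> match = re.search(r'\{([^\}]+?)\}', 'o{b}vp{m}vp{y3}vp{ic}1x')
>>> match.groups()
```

('b',)

`re.search` tries every starting position until one works.
The match spans [1:4] → '{b}'.
Captured: group 1 = 'b'.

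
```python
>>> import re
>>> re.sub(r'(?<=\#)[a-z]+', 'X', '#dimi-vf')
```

Because the assertion is zero-width, the text it checks is not consumed and won't appear in the result.
Matches: at [1:5] → 'dimi'.
Each match is replaced by 'X'.

'#X-vf'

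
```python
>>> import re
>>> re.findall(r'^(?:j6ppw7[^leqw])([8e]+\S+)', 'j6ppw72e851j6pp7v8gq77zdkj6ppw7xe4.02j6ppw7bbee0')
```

['e851j6pp7v8gq77zdkj6ppw7xe4.02j6ppw7bbee0']

Pattern: anchored at the start of the string; then the literal 'j6p', then the literal 'pw7', then any character except [leqw] (non-capturing group); then one or more of one of [8e], then one or more of a non-whitespace character (captured).
Walking the string: at [0:48] match 'j6ppw72e851j6pp7v8gq77zdkj6ppw7xe4.02j6ppw7bbee0', group 1 = 'e851j6pp7v8gq77zdkj6ppw7xe4.02j6ppw7bbee0'.
`findall` collects group 1 from the one match (1 total).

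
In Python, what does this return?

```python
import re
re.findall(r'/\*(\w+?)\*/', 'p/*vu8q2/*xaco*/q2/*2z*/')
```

Matches: at [8:16] match '/*xaco*/', group 1 = 'xaco'; at [18:24] match '/*2z*/', group 1 = '2z'.
`findall` collects group 1 from each match (2 total).

['xaco', '2z']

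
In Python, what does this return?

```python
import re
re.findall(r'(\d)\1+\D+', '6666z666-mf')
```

['6', '6']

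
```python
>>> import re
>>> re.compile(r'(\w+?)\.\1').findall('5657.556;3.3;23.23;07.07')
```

After group 1 captures some text, `\1` only succeeds where that same text appears again.
With a single group, `findall` returns only what that group captured — 3 items.

['3', '23', '07']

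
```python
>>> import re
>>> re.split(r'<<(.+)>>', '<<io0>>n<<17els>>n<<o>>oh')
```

['', 'io0>>n<<17els>>n<<o', 'oh']

Matches to split on: at [0:23] → '<<io0>>n<<17els>>n<<o>>'.
The group in the pattern means `split` returns the separators' captures alongside the pieces.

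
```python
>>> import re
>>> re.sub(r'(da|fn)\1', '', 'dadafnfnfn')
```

'fn'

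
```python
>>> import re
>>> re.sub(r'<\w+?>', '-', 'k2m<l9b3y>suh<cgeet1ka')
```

'k2m-suh<cgeet1ka'

Matches: at [3:10] → '<l9b3y>'.
`sub` substitutes '-' at each match site.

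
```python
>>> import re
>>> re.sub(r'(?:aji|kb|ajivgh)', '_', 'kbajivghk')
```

'__vghk'

`|` is ordered: at each position the engine commits to the first alternative that works.
`sub` substitutes '_' at each match site.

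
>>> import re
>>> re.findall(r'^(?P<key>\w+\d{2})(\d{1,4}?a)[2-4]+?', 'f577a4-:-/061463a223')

[('f57', '7a')]

2 groups means the one result is a tuple of 2 captured strings — 1 here.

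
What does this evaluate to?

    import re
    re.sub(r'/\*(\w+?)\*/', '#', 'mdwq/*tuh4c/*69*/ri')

Matches: at [11:17] → '/*69*/'.
`sub` substitutes '#' at each match site.

'mdwq/*tuh4c#ri'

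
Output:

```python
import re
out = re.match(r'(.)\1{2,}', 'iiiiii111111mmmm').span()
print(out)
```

`\1` has to match the exact text group 1 already captured.
With `match`, the pattern is implicitly anchored at the beginning.
The match spans [0:6] → 'iiiiii'.
Captured: group 1 = 'i'.

(0, 6)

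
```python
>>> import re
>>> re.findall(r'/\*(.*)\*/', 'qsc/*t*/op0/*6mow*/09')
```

Matches: at [3:19] match '/*t*/op0/*6mow*/', group 1 = 't*/op0/*6mow'.
With a single group, `findall` returns only what that group captured — 1 item.

['t*/op0/*6mow']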